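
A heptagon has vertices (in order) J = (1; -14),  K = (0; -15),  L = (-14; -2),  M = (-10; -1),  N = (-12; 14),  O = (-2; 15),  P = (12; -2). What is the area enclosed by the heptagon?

438.5

Cross-terms: -15, -210, -6, -152, -152, -176, -166  ⇒  Σ = -877
Area = |Σ|/2 = 438.5.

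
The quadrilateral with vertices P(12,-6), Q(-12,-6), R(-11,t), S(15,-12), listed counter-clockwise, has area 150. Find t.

Write out the shoelace sum; only the two edges meeting at R involve t:
2·Area = [((-12)·t − (-11)·(-6)) + ((-11)·(-12) − 15·t)] + -90
       = -27·t + -24 = 300
⇒ t = -12.

-12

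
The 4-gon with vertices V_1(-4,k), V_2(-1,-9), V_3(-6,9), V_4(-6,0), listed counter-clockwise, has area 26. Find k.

-5

The doubled signed area Σ (x_i y_{i+1} − x_{i+1} y_i) is linear in k.
With k=0 it equals 27; the coefficient of k is -5 (from the two edges through V_1).
So -5·k + 27 = 2·26 = 52 ⇒ k = -5.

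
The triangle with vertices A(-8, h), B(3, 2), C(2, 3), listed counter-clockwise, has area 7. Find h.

Write out the shoelace sum; only the two edges meeting at A involve h:
2·Area = [(2·h − (-8)·3) + ((-8)·2 − 3·h)] + 5
       = -1·h + 13 = 14
⇒ h = -1.

-1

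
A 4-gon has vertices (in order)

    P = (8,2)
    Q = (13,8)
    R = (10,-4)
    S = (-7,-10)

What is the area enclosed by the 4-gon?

Apply the shoelace (surveyor's) formula: 2A = Σ (x_i·y_{i+1} − x_{i+1}·y_i), indices taken mod 4.
P→Q: (8)(8) − (13)(2) = 38
Q→R: (13)(-4) − (10)(8) = -132
R→S: (10)(-10) − (-7)(-4) = -128
S→P: (-7)(2) − (8)(-10) = 66
Σ = -156
Area = |Σ|/2 = 78.

78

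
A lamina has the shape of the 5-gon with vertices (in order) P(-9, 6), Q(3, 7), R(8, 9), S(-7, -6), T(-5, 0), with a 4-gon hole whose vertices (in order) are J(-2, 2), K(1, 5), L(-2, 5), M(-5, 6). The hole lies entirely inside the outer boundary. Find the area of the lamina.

68.5

Outer boundary:
Σ = (-81) + (-29) + (15) + (-30) + (-30) = -155
Area = |Σ|/2 = 77.5.
Hole:
J→K: (-2)(5) − (1)(2) = -12
K→L: (1)(5) − (-2)(5) = 15
L→M: (-2)(6) − (-5)(5) = 13
M→J: (-5)(2) − (-2)(6) = 2
Σ = 18
Area = |Σ|/2 = 9.
Net area = 77.5 − 9 = 68.5.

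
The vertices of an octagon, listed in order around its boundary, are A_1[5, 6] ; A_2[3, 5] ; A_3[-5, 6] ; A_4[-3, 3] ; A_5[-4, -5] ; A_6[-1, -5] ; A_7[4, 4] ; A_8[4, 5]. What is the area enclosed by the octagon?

Cross-terms: 7, 43, 3, 27, 15, 16, 4, -1  ⇒  Σ = 114
Area = |Σ|/2 = 57.

57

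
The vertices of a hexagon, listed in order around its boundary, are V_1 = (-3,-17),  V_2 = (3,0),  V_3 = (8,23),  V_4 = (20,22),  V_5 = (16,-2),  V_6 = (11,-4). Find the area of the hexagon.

398.5

Cross-terms: 51, 69, -284, -392, -42, -199  ⇒  Σ = -797
Area = |Σ|/2 = 398.5.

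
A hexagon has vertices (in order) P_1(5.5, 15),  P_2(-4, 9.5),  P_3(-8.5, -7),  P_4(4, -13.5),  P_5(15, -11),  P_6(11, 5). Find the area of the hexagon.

427.875

Cross-terms: 112.25, 108.75, 142.75, 158.5, 196, 137.5  ⇒  Σ = 855.75
Area = |Σ|/2 = 427.875.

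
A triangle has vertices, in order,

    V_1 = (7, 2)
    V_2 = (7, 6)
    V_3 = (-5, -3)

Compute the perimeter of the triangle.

|V_1V_2| = √((0)² + (4)²) = √16 = 4
|V_2V_3| = √((-12)² + (-9)²) = √225 = 15
|V_3V_1| = √((12)² + (5)²) = √169 = 13
Perimeter = 4 + 15 + 13 = 32.

32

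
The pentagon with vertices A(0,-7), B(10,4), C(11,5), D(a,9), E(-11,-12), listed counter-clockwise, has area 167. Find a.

1

The doubled signed area Σ (x_i y_{i+1} − x_{i+1} y_i) is linear in a.
With a=0 it equals 351; the coefficient of a is -17 (from the two edges through D).
So -17·a + 351 = 2·167 = 334 ⇒ a = 1.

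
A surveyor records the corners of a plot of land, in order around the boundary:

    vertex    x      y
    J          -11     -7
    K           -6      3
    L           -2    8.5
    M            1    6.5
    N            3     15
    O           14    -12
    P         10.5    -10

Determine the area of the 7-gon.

294.75

Cross-terms: -75, -45, -21.5, -4.5, -246, -14, -183.5  ⇒  Σ = -589.5
Area = |Σ|/2 = 294.75.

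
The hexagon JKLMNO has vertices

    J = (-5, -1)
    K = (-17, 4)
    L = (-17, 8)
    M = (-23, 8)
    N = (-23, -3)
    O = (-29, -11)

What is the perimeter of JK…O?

|JK| = √((-12)² + (5)²) = √169 = 13
|KL| = √((0)² + (4)²) = √16 = 4
|LM| = √((-6)² + (0)²) = √36 = 6
|MN| = √((0)² + (-11)²) = √121 = 11
|NO| = √((-6)² + (-8)²) = √100 = 10
|OJ| = √((24)² + (10)²) = √676 = 26
Perimeter = 13 + 4 + 6 + 11 + 10 + 26 = 70.

70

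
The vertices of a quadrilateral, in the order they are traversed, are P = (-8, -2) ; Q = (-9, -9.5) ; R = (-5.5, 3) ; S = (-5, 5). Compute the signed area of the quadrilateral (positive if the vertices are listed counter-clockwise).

Σ = (58) + (-79.25) + (-12.5) + (50) = 16.25
Signed area = Σ/2 = 8.125 (positive ⇒ counter-clockwise traversal).

8.125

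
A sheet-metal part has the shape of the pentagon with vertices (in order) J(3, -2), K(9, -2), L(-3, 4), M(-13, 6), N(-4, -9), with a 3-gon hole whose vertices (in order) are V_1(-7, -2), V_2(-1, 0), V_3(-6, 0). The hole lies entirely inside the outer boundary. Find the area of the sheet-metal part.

121

Outer boundary:
J→K: (3)(-2) − (9)(-2) = 12
K→L: (9)(4) − (-3)(-2) = 30
L→M: (-3)(6) − (-13)(4) = 34
M→N: (-13)(-9) − (-4)(6) = 141
N→J: (-4)(-2) − (3)(-9) = 35
Σ = 252
Area = |Σ|/2 = 126.
Hole:
Apply the surveyor's formula: 2A = Σ (x_i·y_{i+1} − x_{i+1}·y_i), indices taken mod 3.
Cross-terms: -2, 0, 12  ⇒  Σ = 10
Area = |Σ|/2 = 5.
Net area = 126 − 5 = 121.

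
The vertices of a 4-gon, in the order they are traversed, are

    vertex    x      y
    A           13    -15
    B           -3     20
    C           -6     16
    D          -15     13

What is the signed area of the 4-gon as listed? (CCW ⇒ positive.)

252.5

Σ = (215) + (72) + (162) + (56) = 505
Signed area = Σ/2 = 252.5 (positive ⇒ counter-clockwise traversal).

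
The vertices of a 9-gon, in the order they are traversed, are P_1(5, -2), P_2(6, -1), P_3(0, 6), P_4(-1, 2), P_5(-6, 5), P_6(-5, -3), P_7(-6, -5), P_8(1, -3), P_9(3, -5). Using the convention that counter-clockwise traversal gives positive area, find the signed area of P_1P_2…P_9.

Apply the surveyor's formula: 2A = Σ (x_i·y_{i+1} − x_{i+1}·y_i), indices taken mod 9.
Σ = (7) + (36) + (6) + (7) + (43) + (7) + (23) + (4) + (19) = 152
Signed area = Σ/2 = 76 (positive ⇒ counter-clockwise traversal).

76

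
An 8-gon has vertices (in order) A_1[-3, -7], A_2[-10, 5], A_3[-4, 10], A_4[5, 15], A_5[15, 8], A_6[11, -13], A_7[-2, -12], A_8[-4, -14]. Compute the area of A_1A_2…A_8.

467.5

Σ = (-85) + (-80) + (-110) + (-185) + (-283) + (-158) + (-20) + (-14) = -935
Area = |Σ|/2 = 467.5.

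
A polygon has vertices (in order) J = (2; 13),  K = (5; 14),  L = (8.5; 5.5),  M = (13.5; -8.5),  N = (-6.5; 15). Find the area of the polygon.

121.125

Apply Gauss's area formula: 2A = Σ (x_i·y_{i+1} − x_{i+1}·y_i), indices taken mod 5.
J→K: (2)(14) − (5)(13) = -37
K→L: (5)(5.5) − (8.5)(14) = -91.5
L→M: (8.5)(-8.5) − (13.5)(5.5) = -146.5
M→N: (13.5)(15) − (-6.5)(-8.5) = 147.25
N→J: (-6.5)(13) − (2)(15) = -114.5
Σ = -242.25
Area = |Σ|/2 = 121.125.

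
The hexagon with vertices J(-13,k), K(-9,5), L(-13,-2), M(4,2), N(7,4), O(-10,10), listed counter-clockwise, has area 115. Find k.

Write out the shoelace sum; only the two edges meeting at J involve k:
2·Area = [((-10)·k − (-13)·10) + ((-13)·5 − (-9)·k)] + 177
       = -1·k + 242 = 230
⇒ k = 12.

12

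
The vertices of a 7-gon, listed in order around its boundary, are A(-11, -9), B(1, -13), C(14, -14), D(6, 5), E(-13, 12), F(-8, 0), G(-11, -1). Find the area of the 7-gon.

Σ = (152) + (168) + (154) + (137) + (96) + (8) + (88) = 803
Area = |Σ|/2 = 401.5.

401.5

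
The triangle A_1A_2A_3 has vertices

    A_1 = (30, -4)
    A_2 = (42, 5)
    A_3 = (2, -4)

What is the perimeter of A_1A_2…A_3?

|A_1A_2| = √((12)² + (9)²) = √225 = 15
|A_2A_3| = √((-40)² + (-9)²) = √1681 = 41
|A_3A_1| = √((28)² + (0)²) = √784 = 28
Perimeter = 15 + 41 + 28 = 84.

84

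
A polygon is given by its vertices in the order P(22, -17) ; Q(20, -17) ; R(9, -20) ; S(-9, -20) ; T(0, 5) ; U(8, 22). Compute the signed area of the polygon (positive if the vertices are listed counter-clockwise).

Apply Gauss's area formula: 2A = Σ (x_i·y_{i+1} − x_{i+1}·y_i), indices taken mod 6.
P→Q: (22)(-17) − (20)(-17) = -34
Q→R: (20)(-20) − (9)(-17) = -247
R→S: (9)(-20) − (-9)(-20) = -360
S→T: (-9)(5) − (0)(-20) = -45
T→U: (0)(22) − (8)(5) = -40
U→P: (8)(-17) − (22)(22) = -620
Σ = -1346
Signed area = Σ/2 = -673 (negative ⇒ clockwise traversal).

-673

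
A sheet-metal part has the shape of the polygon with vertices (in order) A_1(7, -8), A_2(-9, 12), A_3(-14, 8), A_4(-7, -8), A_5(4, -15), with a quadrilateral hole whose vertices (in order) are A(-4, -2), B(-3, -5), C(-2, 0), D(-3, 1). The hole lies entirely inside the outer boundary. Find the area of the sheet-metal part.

Outer boundary:
Σ = (12) + (96) + (168) + (137) + (73) = 486
Area = |Σ|/2 = 243.
Hole:
Apply the surveyor's formula: 2A = Σ (x_i·y_{i+1} − x_{i+1}·y_i), indices taken mod 4.
A→B: (-4)(-5) − (-3)(-2) = 14
B→C: (-3)(0) − (-2)(-5) = -10
C→D: (-2)(1) − (-3)(0) = -2
D→A: (-3)(-2) − (-4)(1) = 10
Σ = 12
Area = |Σ|/2 = 6.
Net area = 243 − 6 = 237.

237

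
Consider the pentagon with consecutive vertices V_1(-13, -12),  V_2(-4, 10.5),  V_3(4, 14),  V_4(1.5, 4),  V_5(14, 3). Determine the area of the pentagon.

Cross-terms: -184.5, -98, -5, -51.5, -129  ⇒  Σ = -468
Area = |Σ|/2 = 234.

234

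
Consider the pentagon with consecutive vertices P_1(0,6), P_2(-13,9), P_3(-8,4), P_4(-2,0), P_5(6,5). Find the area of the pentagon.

Apply Gauss's area formula: 2A = Σ (x_i·y_{i+1} − x_{i+1}·y_i), indices taken mod 5.
Cross-terms: 78, 20, 8, -10, 36  ⇒  Σ = 132
Area = |Σ|/2 = 66.

66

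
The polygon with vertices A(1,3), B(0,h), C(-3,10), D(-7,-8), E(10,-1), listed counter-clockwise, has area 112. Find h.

3

Write out the shoelace sum; only the two edges meeting at B involve h:
2·Area = [(1·h − 0·3) + (0·10 − (-3)·h)] + 212
       = 4·h + 212 = 224
⇒ h = 3.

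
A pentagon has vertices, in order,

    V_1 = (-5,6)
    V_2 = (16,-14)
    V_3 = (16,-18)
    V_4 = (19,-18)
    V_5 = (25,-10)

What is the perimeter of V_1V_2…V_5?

|V_1V_2| = √((21)² + (-20)²) = √841 = 29
|V_2V_3| = √((0)² + (-4)²) = √16 = 4
|V_3V_4| = √((3)² + (0)²) = √9 = 3
|V_4V_5| = √((6)² + (8)²) = √100 = 10
|V_5V_1| = √((-30)² + (16)²) = √1156 = 34
Perimeter = 29 + 4 + 3 + 10 + 34 = 80.

80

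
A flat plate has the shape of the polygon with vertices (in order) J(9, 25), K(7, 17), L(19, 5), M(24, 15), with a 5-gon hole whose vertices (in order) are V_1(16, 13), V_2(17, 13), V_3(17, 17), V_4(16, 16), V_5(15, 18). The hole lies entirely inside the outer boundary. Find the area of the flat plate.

155

Outer boundary:
Apply the surveyor's formula: 2A = Σ (x_i·y_{i+1} − x_{i+1}·y_i), indices taken mod 4.
Cross-terms: -22, -288, 165, 465  ⇒  Σ = 320
Area = |Σ|/2 = 160.
Hole:
Cross-terms: -13, 68, 0, 48, -93  ⇒  Σ = 10
Area = |Σ|/2 = 5.
Net area = 160 − 5 = 155.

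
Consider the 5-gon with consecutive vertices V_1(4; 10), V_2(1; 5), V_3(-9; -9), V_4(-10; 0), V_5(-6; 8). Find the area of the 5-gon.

108

V_1→V_2: (4)(5) − (1)(10) = 10
V_2→V_3: (1)(-9) − (-9)(5) = 36
V_3→V_4: (-9)(0) − (-10)(-9) = -90
V_4→V_5: (-10)(8) − (-6)(0) = -80
V_5→V_1: (-6)(10) − (4)(8) = -92
Σ = -216
Area = |Σ|/2 = 108.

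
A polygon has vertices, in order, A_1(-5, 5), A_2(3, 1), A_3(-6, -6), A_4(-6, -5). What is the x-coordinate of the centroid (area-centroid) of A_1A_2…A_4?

Apply the shoelace formula. First the cross-terms c_i = x_i·y_{i+1} − x_{i+1}·y_i:
  -20, -12, -6, -55  ⇒  2A = -93, A = -46.5.
Then Σ (x_i + x_{i+1})·c_i = 753, so x̄ = 753 / (6·(-46.5)) = -251/93.

-251/93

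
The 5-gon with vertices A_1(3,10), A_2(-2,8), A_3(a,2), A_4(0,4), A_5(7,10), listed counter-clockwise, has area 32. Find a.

The doubled signed area Σ (x_i y_{i+1} − x_{i+1} y_i) is linear in a.
With a=0 it equals 52; the coefficient of a is -4 (from the two edges through A_3).
So -4·a + 52 = 2·32 = 64 ⇒ a = -3.

-3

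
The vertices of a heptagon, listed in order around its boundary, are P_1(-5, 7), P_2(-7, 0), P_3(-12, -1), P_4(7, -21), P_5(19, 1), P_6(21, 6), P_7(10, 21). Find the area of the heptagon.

Cross-terms: 49, 7, 259, 406, 93, 381, 175  ⇒  Σ = 1370
Area = |Σ|/2 = 685.

685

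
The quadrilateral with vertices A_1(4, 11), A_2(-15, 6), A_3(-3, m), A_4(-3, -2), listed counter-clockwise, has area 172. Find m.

-13

The doubled signed area Σ (x_i y_{i+1} − x_{i+1} y_i) is linear in m.
With m=0 it equals 188; the coefficient of m is -12 (from the two edges through A_3).
So -12·m + 188 = 2·172 = 344 ⇒ m = -13.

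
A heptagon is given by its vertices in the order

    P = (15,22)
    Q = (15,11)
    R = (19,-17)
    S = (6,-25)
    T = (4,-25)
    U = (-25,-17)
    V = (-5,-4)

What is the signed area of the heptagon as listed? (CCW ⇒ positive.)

-890

Apply the shoelace (surveyor's) formula: 2A = Σ (x_i·y_{i+1} − x_{i+1}·y_i), indices taken mod 7.
P→Q: (15)(11) − (15)(22) = -165
Q→R: (15)(-17) − (19)(11) = -464
R→S: (19)(-25) − (6)(-17) = -373
S→T: (6)(-25) − (4)(-25) = -50
T→U: (4)(-17) − (-25)(-25) = -693
U→V: (-25)(-4) − (-5)(-17) = 15
V→P: (-5)(22) − (15)(-4) = -50
Σ = -1780
Signed area = Σ/2 = -890 (negative ⇒ clockwise traversal).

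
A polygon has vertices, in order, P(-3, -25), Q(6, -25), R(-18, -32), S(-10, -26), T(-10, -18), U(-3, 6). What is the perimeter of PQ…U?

108

|PQ| = √((9)² + (0)²) = √81 = 9
|QR| = √((-24)² + (-7)²) = √625 = 25
|RS| = √((8)² + (6)²) = √100 = 10
|ST| = √((0)² + (8)²) = √64 = 8
|TU| = √((7)² + (24)²) = √625 = 25
|UP| = √((0)² + (-31)²) = √961 = 31
Perimeter = 9 + 25 + 10 + 8 + 25 + 31 = 108.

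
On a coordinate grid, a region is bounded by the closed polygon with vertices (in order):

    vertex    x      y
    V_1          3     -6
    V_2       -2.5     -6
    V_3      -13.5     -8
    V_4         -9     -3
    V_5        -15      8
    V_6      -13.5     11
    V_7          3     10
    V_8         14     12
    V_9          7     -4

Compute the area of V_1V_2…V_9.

370.75

Σ = (-33) + (-61) + (-31.5) + (-117) + (-57) + (-168) + (-104) + (-140) + (-30) = -741.5
Area = |Σ|/2 = 370.75.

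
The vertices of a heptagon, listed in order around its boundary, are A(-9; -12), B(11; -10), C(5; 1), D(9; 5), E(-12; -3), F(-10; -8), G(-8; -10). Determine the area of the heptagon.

220

Apply the shoelace formula: 2A = Σ (x_i·y_{i+1} − x_{i+1}·y_i), indices taken mod 7.
A→B: (-9)(-10) − (11)(-12) = 222
B→C: (11)(1) − (5)(-10) = 61
C→D: (5)(5) − (9)(1) = 16
D→E: (9)(-3) − (-12)(5) = 33
E→F: (-12)(-8) − (-10)(-3) = 66
F→G: (-10)(-10) − (-8)(-8) = 36
G→A: (-8)(-12) − (-9)(-10) = 6
Σ = 440
Area = |Σ|/2 = 220.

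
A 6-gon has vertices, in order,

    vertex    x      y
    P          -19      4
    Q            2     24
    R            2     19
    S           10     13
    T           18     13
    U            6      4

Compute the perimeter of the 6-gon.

|PQ| = √((21)² + (20)²) = √841 = 29
|QR| = √((0)² + (-5)²) = √25 = 5
|RS| = √((8)² + (-6)²) = √100 = 10
|ST| = √((8)² + (0)²) = √64 = 8
|TU| = √((-12)² + (-9)²) = √225 = 15
|UP| = √((-25)² + (0)²) = √625 = 25
Perimeter = 29 + 5 + 10 + 8 + 15 + 25 = 92.

92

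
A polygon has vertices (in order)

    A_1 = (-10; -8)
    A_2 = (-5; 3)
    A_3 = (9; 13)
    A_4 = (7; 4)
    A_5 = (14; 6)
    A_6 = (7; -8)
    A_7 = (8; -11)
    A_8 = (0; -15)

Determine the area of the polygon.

Apply the shoelace formula: 2A = Σ (x_i·y_{i+1} − x_{i+1}·y_i), indices taken mod 8.
Σ = (-70) + (-92) + (-55) + (-14) + (-154) + (-13) + (-120) + (-150) = -668
Area = |Σ|/2 = 334.

334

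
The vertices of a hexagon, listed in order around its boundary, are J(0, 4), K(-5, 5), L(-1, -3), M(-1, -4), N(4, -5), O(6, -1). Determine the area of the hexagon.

56

Apply Gauss's area formula: 2A = Σ (x_i·y_{i+1} − x_{i+1}·y_i), indices taken mod 6.
Σ = (20) + (20) + (1) + (21) + (26) + (24) = 112
Area = |Σ|/2 = 56.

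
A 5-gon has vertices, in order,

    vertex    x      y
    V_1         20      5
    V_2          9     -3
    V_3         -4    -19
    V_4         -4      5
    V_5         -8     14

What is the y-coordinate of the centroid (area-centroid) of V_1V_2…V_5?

17/30

Apply the shoelace formula. First the cross-terms c_i = x_i·y_{i+1} − x_{i+1}·y_i:
  -105, -183, -96, -16, -320  ⇒  2A = -720, A = -360.
Then Σ (y_i + y_{i+1})·c_i = -1224, so ȳ = -1224 / (6·(-360)) = 17/30.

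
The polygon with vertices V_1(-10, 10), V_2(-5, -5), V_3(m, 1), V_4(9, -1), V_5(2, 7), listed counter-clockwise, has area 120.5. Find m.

The doubled signed area Σ (x_i y_{i+1} − x_{i+1} y_i) is linear in m.
With m=0 it equals 241; the coefficient of m is 4 (from the two edges through V_3).
So 4·m + 241 = 2·120.5 = 241 ⇒ m = 0.

0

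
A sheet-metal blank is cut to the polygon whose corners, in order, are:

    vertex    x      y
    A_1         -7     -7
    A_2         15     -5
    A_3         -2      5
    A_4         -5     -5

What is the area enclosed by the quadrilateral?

120

Σ = (140) + (65) + (35) + (0) = 240
Area = |Σ|/2 = 120.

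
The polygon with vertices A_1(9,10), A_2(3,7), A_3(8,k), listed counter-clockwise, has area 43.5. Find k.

The doubled signed area Σ (x_i y_{i+1} − x_{i+1} y_i) is linear in k.
With k=0 it equals 57; the coefficient of k is -6 (from the two edges through A_3).
So -6·k + 57 = 2·43.5 = 87 ⇒ k = -5.

-5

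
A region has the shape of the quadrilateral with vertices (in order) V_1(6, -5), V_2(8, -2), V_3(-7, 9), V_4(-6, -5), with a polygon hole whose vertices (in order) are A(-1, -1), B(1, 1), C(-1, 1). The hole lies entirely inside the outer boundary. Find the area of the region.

115.5

Outer boundary:
V_1→V_2: (6)(-2) − (8)(-5) = 28
V_2→V_3: (8)(9) − (-7)(-2) = 58
V_3→V_4: (-7)(-5) − (-6)(9) = 89
V_4→V_1: (-6)(-5) − (6)(-5) = 60
Σ = 235
Area = |Σ|/2 = 117.5.
Hole:
Σ = (0) + (2) + (2) = 4
Area = |Σ|/2 = 2.
Net area = 117.5 − 2 = 115.5.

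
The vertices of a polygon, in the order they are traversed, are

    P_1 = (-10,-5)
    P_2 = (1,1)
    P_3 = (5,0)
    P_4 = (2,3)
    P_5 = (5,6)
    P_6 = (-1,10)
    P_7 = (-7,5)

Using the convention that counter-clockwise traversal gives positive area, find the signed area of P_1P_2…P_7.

104

Apply Gauss's area formula: 2A = Σ (x_i·y_{i+1} − x_{i+1}·y_i), indices taken mod 7.
Cross-terms: -5, -5, 15, -3, 56, 65, 85  ⇒  Σ = 208
Signed area = Σ/2 = 104 (positive ⇒ counter-clockwise traversal).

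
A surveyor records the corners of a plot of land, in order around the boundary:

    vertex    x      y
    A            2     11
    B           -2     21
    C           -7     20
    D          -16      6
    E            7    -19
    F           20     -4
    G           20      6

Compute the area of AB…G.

735.5

A→B: (2)(21) − (-2)(11) = 64
B→C: (-2)(20) − (-7)(21) = 107
C→D: (-7)(6) − (-16)(20) = 278
D→E: (-16)(-19) − (7)(6) = 262
E→F: (7)(-4) − (20)(-19) = 352
F→G: (20)(6) − (20)(-4) = 200
G→A: (20)(11) − (2)(6) = 208
Σ = 1471
Area = |Σ|/2 = 735.5.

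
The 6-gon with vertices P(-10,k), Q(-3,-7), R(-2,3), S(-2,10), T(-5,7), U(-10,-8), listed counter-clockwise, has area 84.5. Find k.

The doubled signed area Σ (x_i y_{i+1} − x_{i+1} y_i) is linear in k.
With k=0 it equals 99; the coefficient of k is -7 (from the two edges through P).
So -7·k + 99 = 2·84.5 = 169 ⇒ k = -10.

-10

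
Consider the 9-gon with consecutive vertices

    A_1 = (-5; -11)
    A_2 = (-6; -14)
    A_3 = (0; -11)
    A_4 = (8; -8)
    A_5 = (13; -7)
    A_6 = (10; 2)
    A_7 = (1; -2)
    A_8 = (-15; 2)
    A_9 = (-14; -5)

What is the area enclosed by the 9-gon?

242

Apply the shoelace (surveyor's) formula: 2A = Σ (x_i·y_{i+1} − x_{i+1}·y_i), indices taken mod 9.
Cross-terms: 4, 66, 88, 48, 96, -22, -28, 103, 129  ⇒  Σ = 484
Area = |Σ|/2 = 242.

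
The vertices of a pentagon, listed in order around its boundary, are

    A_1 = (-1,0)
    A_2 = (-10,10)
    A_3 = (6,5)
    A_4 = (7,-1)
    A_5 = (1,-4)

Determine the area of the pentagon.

96

A_1→A_2: (-1)(10) − (-10)(0) = -10
A_2→A_3: (-10)(5) − (6)(10) = -110
A_3→A_4: (6)(-1) − (7)(5) = -41
A_4→A_5: (7)(-4) − (1)(-1) = -27
A_5→A_1: (1)(0) − (-1)(-4) = -4
Σ = -192
Area = |Σ|/2 = 96.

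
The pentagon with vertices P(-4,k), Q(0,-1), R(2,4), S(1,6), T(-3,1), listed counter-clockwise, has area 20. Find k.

The doubled signed area Σ (x_i y_{i+1} − x_{i+1} y_i) is linear in k.
With k=0 it equals 37; the coefficient of k is -3 (from the two edges through P).
So -3·k + 37 = 2·20 = 40 ⇒ k = -1.

-1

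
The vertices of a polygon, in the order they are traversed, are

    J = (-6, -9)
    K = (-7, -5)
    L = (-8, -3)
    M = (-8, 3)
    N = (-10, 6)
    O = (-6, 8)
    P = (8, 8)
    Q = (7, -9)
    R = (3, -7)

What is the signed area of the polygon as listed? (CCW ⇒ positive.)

-246.5

Apply Gauss's area formula: 2A = Σ (x_i·y_{i+1} − x_{i+1}·y_i), indices taken mod 9.
Σ = (-33) + (-19) + (-48) + (-18) + (-44) + (-112) + (-128) + (-22) + (-69) = -493
Signed area = Σ/2 = -246.5 (negative ⇒ clockwise traversal).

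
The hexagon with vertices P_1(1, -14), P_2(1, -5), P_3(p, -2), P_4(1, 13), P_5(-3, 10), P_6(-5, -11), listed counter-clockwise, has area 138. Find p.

3

The doubled signed area Σ (x_i y_{i+1} − x_{i+1} y_i) is linear in p.
With p=0 it equals 222; the coefficient of p is 18 (from the two edges through P_3).
So 18·p + 222 = 2·138 = 276 ⇒ p = 3.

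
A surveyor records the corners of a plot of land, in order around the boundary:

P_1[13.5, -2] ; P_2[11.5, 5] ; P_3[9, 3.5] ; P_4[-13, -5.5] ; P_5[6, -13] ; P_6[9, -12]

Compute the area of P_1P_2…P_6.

236.375

Apply the shoelace (surveyor's) formula: 2A = Σ (x_i·y_{i+1} − x_{i+1}·y_i), indices taken mod 6.
Σ = (90.5) + (-4.75) + (-4) + (202) + (45) + (144) = 472.75
Area = |Σ|/2 = 236.375.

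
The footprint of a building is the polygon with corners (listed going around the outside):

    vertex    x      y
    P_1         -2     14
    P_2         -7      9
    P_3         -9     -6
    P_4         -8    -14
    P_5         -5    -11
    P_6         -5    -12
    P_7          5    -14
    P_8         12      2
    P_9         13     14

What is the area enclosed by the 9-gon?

Apply the surveyor's formula: 2A = Σ (x_i·y_{i+1} − x_{i+1}·y_i), indices taken mod 9.
Σ = (80) + (123) + (78) + (18) + (5) + (130) + (178) + (142) + (210) = 964
Area = |Σ|/2 = 482.

482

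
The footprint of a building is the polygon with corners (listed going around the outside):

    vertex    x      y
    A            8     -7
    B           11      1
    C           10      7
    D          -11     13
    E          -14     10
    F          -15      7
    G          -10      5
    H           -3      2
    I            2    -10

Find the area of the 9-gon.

282.5

Apply the surveyor's formula: 2A = Σ (x_i·y_{i+1} − x_{i+1}·y_i), indices taken mod 9.
Cross-terms: 85, 67, 207, 72, 52, -5, -5, 26, 66  ⇒  Σ = 565
Area = |Σ|/2 = 282.5.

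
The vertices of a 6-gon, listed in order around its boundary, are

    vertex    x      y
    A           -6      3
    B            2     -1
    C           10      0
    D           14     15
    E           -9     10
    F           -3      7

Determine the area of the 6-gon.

Apply Gauss's area formula: 2A = Σ (x_i·y_{i+1} − x_{i+1}·y_i), indices taken mod 6.
Σ = (0) + (10) + (150) + (275) + (-33) + (33) = 435
Area = |Σ|/2 = 217.5.

217.5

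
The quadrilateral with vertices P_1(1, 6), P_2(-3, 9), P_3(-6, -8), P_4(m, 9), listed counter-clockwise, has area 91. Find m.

Write out the shoelace sum; only the two edges meeting at P_4 involve m:
2·Area = [((-6)·9 − m·(-8)) + (m·6 − 1·9)] + 105
       = 14·m + 42 = 182
⇒ m = 10.

10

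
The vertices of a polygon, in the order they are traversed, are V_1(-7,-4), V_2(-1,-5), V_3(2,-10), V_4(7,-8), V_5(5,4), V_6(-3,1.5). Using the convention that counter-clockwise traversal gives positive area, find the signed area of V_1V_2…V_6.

V_1→V_2: (-7)(-5) − (-1)(-4) = 31
V_2→V_3: (-1)(-10) − (2)(-5) = 20
V_3→V_4: (2)(-8) − (7)(-10) = 54
V_4→V_5: (7)(4) − (5)(-8) = 68
V_5→V_6: (5)(1.5) − (-3)(4) = 19.5
V_6→V_1: (-3)(-4) − (-7)(1.5) = 22.5
Σ = 215
Signed area = Σ/2 = 107.5 (positive ⇒ counter-clockwise traversal).

107.5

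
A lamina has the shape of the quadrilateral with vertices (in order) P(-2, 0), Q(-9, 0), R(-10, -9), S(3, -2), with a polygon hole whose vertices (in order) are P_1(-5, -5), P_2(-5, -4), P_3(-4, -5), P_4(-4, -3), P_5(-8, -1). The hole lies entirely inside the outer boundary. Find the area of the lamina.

Outer boundary:
Apply the shoelace formula: 2A = Σ (x_i·y_{i+1} − x_{i+1}·y_i), indices taken mod 4.
Σ = (0) + (81) + (47) + (-4) = 124
Area = |Σ|/2 = 62.
Hole:
Cross-terms: -5, 9, -8, -20, 35  ⇒  Σ = 11
Area = |Σ|/2 = 5.5.
Net area = 62 − 5.5 = 56.5.

56.5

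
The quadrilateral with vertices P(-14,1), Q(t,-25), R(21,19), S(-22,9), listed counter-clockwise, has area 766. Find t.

Write out the shoelace sum; only the two edges meeting at Q involve t:
2·Area = [((-14)·(-25) − t·1) + (t·19 − 21·(-25))] + 711
       = 18·t + 1586 = 1532
⇒ t = -3.

-3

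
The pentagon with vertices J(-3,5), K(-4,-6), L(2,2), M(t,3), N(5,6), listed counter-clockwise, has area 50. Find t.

6

Write out the shoelace sum; only the two edges meeting at M involve t:
2·Area = [(2·3 − t·2) + (t·6 − 5·3)] + 85
       = 4·t + 76 = 100
⇒ t = 6.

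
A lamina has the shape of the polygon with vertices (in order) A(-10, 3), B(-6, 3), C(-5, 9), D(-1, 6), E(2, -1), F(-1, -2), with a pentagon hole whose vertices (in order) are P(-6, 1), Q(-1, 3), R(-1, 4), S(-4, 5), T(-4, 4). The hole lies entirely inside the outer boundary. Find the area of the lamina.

Outer boundary:
Σ = (-12) + (-39) + (-21) + (-11) + (-5) + (-23) = -111
Area = |Σ|/2 = 55.5.
Hole:
Cross-terms: -17, -1, 11, 4, 20  ⇒  Σ = 17
Area = |Σ|/2 = 8.5.
Net area = 55.5 − 8.5 = 47.

47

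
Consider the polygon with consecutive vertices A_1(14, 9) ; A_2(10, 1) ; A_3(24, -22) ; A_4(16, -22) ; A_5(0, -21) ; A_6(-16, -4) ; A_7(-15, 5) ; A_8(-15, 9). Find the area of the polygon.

Apply the shoelace (surveyor's) formula: 2A = Σ (x_i·y_{i+1} − x_{i+1}·y_i), indices taken mod 8.
Σ = (-76) + (-244) + (-176) + (-336) + (-336) + (-140) + (-60) + (-261) = -1629
Area = |Σ|/2 = 814.5.

814.5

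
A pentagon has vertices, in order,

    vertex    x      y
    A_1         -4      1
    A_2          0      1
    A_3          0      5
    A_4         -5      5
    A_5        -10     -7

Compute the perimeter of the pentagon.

36

|A_1A_2| = √((4)² + (0)²) = √16 = 4
|A_2A_3| = √((0)² + (4)²) = √16 = 4
|A_3A_4| = √((-5)² + (0)²) = √25 = 5
|A_4A_5| = √((-5)² + (-12)²) = √169 = 13
|A_5A_1| = √((6)² + (8)²) = √100 = 10
Perimeter = 4 + 4 + 5 + 13 + 10 = 36.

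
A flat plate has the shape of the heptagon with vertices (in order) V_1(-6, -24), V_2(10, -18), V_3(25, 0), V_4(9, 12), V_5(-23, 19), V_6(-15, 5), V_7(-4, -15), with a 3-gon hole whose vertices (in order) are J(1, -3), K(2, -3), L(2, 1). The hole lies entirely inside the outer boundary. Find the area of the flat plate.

Outer boundary:
Apply Gauss's area formula: 2A = Σ (x_i·y_{i+1} − x_{i+1}·y_i), indices taken mod 7.
Σ = (348) + (450) + (300) + (447) + (170) + (245) + (6) = 1966
Area = |Σ|/2 = 983.
Hole:
J→K: (1)(-3) − (2)(-3) = 3
K→L: (2)(1) − (2)(-3) = 8
L→J: (2)(-3) − (1)(1) = -7
Σ = 4
Area = |Σ|/2 = 2.
Net area = 983 − 2 = 981.

981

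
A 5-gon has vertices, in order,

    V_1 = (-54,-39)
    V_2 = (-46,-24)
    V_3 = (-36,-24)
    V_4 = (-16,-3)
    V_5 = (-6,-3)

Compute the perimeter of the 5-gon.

|V_1V_2| = √((8)² + (15)²) = √289 = 17
|V_2V_3| = √((10)² + (0)²) = √100 = 10
|V_3V_4| = √((20)² + (21)²) = √841 = 29
|V_4V_5| = √((10)² + (0)²) = √100 = 10
|V_5V_1| = √((-48)² + (-36)²) = √3600 = 60
Perimeter = 17 + 10 + 29 + 10 + 60 = 126.

126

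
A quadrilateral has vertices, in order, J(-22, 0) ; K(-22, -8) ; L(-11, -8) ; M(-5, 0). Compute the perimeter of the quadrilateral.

46

|JK| = √((0)² + (-8)²) = √64 = 8
|KL| = √((11)² + (0)²) = √121 = 11
|LM| = √((6)² + (8)²) = √100 = 10
|MJ| = √((-17)² + (0)²) = √289 = 17
Perimeter = 8 + 11 + 10 + 17 = 46.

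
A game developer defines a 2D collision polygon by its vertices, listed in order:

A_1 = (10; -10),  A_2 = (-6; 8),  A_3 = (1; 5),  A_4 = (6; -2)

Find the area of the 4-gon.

45

Apply the surveyor's formula: 2A = Σ (x_i·y_{i+1} − x_{i+1}·y_i), indices taken mod 4.
A_1→A_2: (10)(8) − (-6)(-10) = 20
A_2→A_3: (-6)(5) − (1)(8) = -38
A_3→A_4: (1)(-2) − (6)(5) = -32
A_4→A_1: (6)(-10) − (10)(-2) = -40
Σ = -90
Area = |Σ|/2 = 45.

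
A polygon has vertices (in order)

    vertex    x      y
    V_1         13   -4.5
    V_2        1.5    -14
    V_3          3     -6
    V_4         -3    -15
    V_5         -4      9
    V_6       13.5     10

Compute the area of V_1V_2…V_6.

322.25

Apply the shoelace formula: 2A = Σ (x_i·y_{i+1} − x_{i+1}·y_i), indices taken mod 6.
Cross-terms: -175.25, 33, -63, -87, -161.5, -190.75  ⇒  Σ = -644.5
Area = |Σ|/2 = 322.25.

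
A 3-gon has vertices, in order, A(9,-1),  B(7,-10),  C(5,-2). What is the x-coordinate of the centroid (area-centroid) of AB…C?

Apply the surveyor's formula. First the cross-terms c_i = x_i·y_{i+1} − x_{i+1}·y_i:
  -83, 36, 13  ⇒  2A = -34, A = -17.
Then Σ (x_i + x_{i+1})·c_i = -714, so x̄ = -714 / (6·(-17)) = 7.

7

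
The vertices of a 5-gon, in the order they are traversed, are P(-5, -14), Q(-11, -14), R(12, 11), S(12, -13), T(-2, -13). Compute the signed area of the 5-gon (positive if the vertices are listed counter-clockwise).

Apply the shoelace (surveyor's) formula: 2A = Σ (x_i·y_{i+1} − x_{i+1}·y_i), indices taken mod 5.
Cross-terms: -84, 47, -288, -182, -37  ⇒  Σ = -544
Signed area = Σ/2 = -272 (negative ⇒ clockwise traversal).

-272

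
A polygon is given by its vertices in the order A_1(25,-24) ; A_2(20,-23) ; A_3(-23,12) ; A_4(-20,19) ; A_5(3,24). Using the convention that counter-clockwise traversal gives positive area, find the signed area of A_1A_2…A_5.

-895

Apply the surveyor's formula: 2A = Σ (x_i·y_{i+1} − x_{i+1}·y_i), indices taken mod 5.
Cross-terms: -95, -289, -197, -537, -672  ⇒  Σ = -1790
Signed area = Σ/2 = -895 (negative ⇒ clockwise traversal).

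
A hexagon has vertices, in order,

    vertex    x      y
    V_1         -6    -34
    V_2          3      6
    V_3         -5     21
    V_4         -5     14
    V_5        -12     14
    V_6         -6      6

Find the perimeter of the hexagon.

122

|V_1V_2| = √((9)² + (40)²) = √1681 = 41
|V_2V_3| = √((-8)² + (15)²) = √289 = 17
|V_3V_4| = √((0)² + (-7)²) = √49 = 7
|V_4V_5| = √((-7)² + (0)²) = √49 = 7
|V_5V_6| = √((6)² + (-8)²) = √100 = 10
|V_6V_1| = √((0)² + (-40)²) = √1600 = 40
Perimeter = 41 + 17 + 7 + 7 + 10 + 40 = 122.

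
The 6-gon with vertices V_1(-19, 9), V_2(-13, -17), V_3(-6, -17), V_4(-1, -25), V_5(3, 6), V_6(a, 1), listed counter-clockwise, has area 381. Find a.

The doubled signed area Σ (x_i y_{i+1} − x_{i+1} y_i) is linear in a.
With a=0 it equals 783; the coefficient of a is 3 (from the two edges through V_6).
So 3·a + 783 = 2·381 = 762 ⇒ a = -7.

-7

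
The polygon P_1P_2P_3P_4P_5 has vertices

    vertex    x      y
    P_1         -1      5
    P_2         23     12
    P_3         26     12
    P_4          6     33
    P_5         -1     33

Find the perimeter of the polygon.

|P_1P_2| = √((24)² + (7)²) = √625 = 25
|P_2P_3| = √((3)² + (0)²) = √9 = 3
|P_3P_4| = √((-20)² + (21)²) = √841 = 29
|P_4P_5| = √((-7)² + (0)²) = √49 = 7
|P_5P_1| = √((0)² + (-28)²) = √784 = 28
Perimeter = 25 + 3 + 29 + 7 + 28 = 92.

92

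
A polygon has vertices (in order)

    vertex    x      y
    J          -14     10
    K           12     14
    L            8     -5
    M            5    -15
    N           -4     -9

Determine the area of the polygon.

Σ = (-316) + (-172) + (-95) + (-105) + (-166) = -854
Area = |Σ|/2 = 427.

427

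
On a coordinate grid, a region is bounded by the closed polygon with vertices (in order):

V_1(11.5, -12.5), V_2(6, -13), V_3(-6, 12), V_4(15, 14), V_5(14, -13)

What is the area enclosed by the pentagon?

380.5

Σ = (-74.5) + (-6) + (-264) + (-391) + (-25.5) = -761
Area = |Σ|/2 = 380.5.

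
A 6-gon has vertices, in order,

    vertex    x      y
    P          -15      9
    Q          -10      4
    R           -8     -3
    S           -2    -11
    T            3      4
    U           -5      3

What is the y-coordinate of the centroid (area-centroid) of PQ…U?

Apply Gauss's area formula. First the cross-terms c_i = x_i·y_{i+1} − x_{i+1}·y_i:
  30, 62, 82, 25, 29, 0  ⇒  2A = 228, A = 114.
Then Σ (y_i + y_{i+1})·c_i = -668, so ȳ = -668 / (6·114) = -167/171.

-167/171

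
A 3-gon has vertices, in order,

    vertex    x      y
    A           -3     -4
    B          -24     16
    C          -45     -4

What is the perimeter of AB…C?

100

|AB| = √((-21)² + (20)²) = √841 = 29
|BC| = √((-21)² + (-20)²) = √841 = 29
|CA| = √((42)² + (0)²) = √1764 = 42
Perimeter = 29 + 29 + 42 = 100.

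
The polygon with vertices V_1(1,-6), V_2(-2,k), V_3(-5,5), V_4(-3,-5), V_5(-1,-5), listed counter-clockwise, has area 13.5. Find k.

-2

The doubled signed area Σ (x_i y_{i+1} − x_{i+1} y_i) is linear in k.
With k=0 it equals 39; the coefficient of k is 6 (from the two edges through V_2).
So 6·k + 39 = 2·13.5 = 27 ⇒ k = -2.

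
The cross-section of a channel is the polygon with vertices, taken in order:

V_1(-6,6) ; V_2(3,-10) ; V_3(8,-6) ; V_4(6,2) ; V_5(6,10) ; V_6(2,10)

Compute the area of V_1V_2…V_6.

158

V_1→V_2: (-6)(-10) − (3)(6) = 42
V_2→V_3: (3)(-6) − (8)(-10) = 62
V_3→V_4: (8)(2) − (6)(-6) = 52
V_4→V_5: (6)(10) − (6)(2) = 48
V_5→V_6: (6)(10) − (2)(10) = 40
V_6→V_1: (2)(6) − (-6)(10) = 72
Σ = 316
Area = |Σ|/2 = 158.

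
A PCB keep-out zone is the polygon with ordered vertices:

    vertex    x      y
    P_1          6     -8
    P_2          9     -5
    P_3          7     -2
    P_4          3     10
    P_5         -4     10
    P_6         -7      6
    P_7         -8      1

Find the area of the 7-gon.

Apply the surveyor's formula: 2A = Σ (x_i·y_{i+1} − x_{i+1}·y_i), indices taken mod 7.
P_1→P_2: (6)(-5) − (9)(-8) = 42
P_2→P_3: (9)(-2) − (7)(-5) = 17
P_3→P_4: (7)(10) − (3)(-2) = 76
P_4→P_5: (3)(10) − (-4)(10) = 70
P_5→P_6: (-4)(6) − (-7)(10) = 46
P_6→P_7: (-7)(1) − (-8)(6) = 41
P_7→P_1: (-8)(-8) − (6)(1) = 58
Σ = 350
Area = |Σ|/2 = 175.

175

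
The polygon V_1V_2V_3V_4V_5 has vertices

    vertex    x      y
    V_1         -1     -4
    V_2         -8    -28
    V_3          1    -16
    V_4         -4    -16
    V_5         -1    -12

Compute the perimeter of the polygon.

58

|V_1V_2| = √((-7)² + (-24)²) = √625 = 25
|V_2V_3| = √((9)² + (12)²) = √225 = 15
|V_3V_4| = √((-5)² + (0)²) = √25 = 5
|V_4V_5| = √((3)² + (4)²) = √25 = 5
|V_5V_1| = √((0)² + (8)²) = √64 = 8
Perimeter = 25 + 15 + 5 + 5 + 8 = 58.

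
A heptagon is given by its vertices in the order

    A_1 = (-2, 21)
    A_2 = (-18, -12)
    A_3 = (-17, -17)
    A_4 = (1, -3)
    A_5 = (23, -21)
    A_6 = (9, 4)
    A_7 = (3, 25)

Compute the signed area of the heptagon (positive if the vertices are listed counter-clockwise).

Σ = (402) + (102) + (68) + (48) + (281) + (213) + (113) = 1227
Signed area = Σ/2 = 613.5 (positive ⇒ counter-clockwise traversal).

613.5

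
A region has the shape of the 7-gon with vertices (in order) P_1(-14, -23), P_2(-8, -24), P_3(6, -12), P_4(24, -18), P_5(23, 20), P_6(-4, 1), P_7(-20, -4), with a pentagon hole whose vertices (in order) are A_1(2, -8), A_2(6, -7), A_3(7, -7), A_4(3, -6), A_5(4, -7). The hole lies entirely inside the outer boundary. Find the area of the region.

1002

Outer boundary:
Σ = (152) + (240) + (180) + (894) + (103) + (36) + (404) = 2009
Area = |Σ|/2 = 1004.5.
Hole:
Σ = (34) + (7) + (-21) + (3) + (-18) = 5
Area = |Σ|/2 = 2.5.
Net area = 1004.5 − 2.5 = 1002.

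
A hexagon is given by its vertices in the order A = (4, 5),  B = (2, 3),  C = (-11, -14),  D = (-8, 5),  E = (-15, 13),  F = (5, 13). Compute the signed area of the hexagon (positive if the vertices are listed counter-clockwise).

Apply the shoelace formula: 2A = Σ (x_i·y_{i+1} − x_{i+1}·y_i), indices taken mod 6.
Σ = (2) + (5) + (-167) + (-29) + (-260) + (-27) = -476
Signed area = Σ/2 = -238 (negative ⇒ clockwise traversal).

-238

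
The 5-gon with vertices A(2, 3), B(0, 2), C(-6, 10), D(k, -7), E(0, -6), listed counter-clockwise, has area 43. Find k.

-1

Write out the shoelace sum; only the two edges meeting at D involve k:
2·Area = [((-6)·(-7) − k·10) + (k·(-6) − 0·(-7))] + 28
       = -16·k + 70 = 86
⇒ k = -1.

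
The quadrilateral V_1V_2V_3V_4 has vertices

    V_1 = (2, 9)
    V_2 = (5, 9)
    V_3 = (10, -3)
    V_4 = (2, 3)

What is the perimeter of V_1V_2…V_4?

|V_1V_2| = √((3)² + (0)²) = √9 = 3
|V_2V_3| = √((5)² + (-12)²) = √169 = 13
|V_3V_4| = √((-8)² + (6)²) = √100 = 10
|V_4V_1| = √((0)² + (6)²) = √36 = 6
Perimeter = 3 + 13 + 10 + 6 = 32.

32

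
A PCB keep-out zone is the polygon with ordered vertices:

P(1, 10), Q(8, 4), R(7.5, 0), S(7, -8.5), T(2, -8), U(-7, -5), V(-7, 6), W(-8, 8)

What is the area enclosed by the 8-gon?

Σ = (-76) + (-30) + (-63.75) + (-39) + (-66) + (-77) + (-8) + (-88) = -447.75
Area = |Σ|/2 = 223.875.

223.875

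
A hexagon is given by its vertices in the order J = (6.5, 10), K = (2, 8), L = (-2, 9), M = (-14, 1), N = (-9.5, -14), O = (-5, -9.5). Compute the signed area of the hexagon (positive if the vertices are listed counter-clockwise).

213.75

Σ = (32) + (34) + (124) + (205.5) + (20.25) + (11.75) = 427.5
Signed area = Σ/2 = 213.75 (positive ⇒ counter-clockwise traversal).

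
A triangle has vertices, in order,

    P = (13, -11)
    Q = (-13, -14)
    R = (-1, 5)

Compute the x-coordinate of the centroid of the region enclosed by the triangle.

Apply the shoelace formula. First the cross-terms c_i = x_i·y_{i+1} − x_{i+1}·y_i:
  -325, -79, -54  ⇒  2A = -458, A = -229.
Then Σ (x_i + x_{i+1})·c_i = 458, so x̄ = 458 / (6·(-229)) = -1/3.

-1/3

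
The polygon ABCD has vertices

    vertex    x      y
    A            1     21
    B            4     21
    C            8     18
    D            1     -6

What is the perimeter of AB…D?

|AB| = √((3)² + (0)²) = √9 = 3
|BC| = √((4)² + (-3)²) = √25 = 5
|CD| = √((-7)² + (-24)²) = √625 = 25
|DA| = √((0)² + (27)²) = √729 = 27
Perimeter = 3 + 5 + 25 + 27 = 60.

60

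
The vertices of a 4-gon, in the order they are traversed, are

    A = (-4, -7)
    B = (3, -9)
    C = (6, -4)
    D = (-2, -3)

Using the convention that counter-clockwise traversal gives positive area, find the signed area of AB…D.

Apply the surveyor's formula: 2A = Σ (x_i·y_{i+1} − x_{i+1}·y_i), indices taken mod 4.
Cross-terms: 57, 42, -26, 2  ⇒  Σ = 75
Signed area = Σ/2 = 37.5 (positive ⇒ counter-clockwise traversal).

37.5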